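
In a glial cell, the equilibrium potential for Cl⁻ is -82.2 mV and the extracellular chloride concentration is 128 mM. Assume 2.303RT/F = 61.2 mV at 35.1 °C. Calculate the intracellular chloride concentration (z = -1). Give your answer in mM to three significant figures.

5.81 mM

Nernst: E = (61.2/-1) · log₁₀([out]/[in]), so log₁₀([out]/[in]) = -82.2 × -1 / 61.2 = 1.3431.
[out]/[in] = 10^(1.3431) = 22.04.
[in] = 128 / 22.04 = 5.809 mM.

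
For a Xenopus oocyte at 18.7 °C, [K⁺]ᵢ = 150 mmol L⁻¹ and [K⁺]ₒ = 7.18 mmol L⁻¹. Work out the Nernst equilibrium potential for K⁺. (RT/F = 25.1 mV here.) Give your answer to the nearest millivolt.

E = (25.1/z) · ln([K⁺]_out/[K⁺]_in) with z = +1.
= (25.1/1) · ln(7.18/150) = 25.10 · ln(0.04787)
= 25.10 · (-3.0393) = -76.29 mV

-76 mV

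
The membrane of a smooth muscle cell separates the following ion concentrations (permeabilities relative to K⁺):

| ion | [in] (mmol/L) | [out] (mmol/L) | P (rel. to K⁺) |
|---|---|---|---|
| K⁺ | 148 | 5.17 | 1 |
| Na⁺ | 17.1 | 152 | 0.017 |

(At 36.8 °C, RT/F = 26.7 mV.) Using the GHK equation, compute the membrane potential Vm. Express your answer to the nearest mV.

-79 mV

Vm = 26.7 · ln[(Σ P·[cation]ₒ + Σ P·[anion]ᵢ) / (Σ P·[cation]ᵢ + Σ P·[anion]ₒ)]
Numerator = 1×5.17 + 0.017×152 = 7.754
Denominator = 1×148 + 0.017×17.1 = 148.3
Vm = 26.7 · ln(0.052289) = 26.7 × (-2.9510) = -78.79 mV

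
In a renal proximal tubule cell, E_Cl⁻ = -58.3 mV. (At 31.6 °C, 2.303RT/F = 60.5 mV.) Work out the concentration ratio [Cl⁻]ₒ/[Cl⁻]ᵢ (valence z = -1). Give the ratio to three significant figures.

9.20

log₁₀([out]/[in]) = E·z/(60.5) = -58.3 × -1 / 60.5 = 0.9636
[out]/[in] = 10^(0.9636) = 9.197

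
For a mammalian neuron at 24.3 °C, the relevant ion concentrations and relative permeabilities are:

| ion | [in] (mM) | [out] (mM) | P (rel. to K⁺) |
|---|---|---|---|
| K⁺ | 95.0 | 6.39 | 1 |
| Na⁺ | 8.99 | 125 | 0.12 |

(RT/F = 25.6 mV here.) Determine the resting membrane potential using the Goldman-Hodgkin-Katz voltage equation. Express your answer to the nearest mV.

-38 mV

Vm = 25.6 · ln[(Σ P·[cation]ₒ + Σ P·[anion]ᵢ) / (Σ P·[cation]ᵢ + Σ P·[anion]ₒ)]
Numerator = 1×6.39 + 0.12×125 = 21.39
Denominator = 1×95.0 + 0.12×8.99 = 96.08
Vm = 25.6 · ln(0.22263) = 25.6 × (-1.5022) = -38.46 mV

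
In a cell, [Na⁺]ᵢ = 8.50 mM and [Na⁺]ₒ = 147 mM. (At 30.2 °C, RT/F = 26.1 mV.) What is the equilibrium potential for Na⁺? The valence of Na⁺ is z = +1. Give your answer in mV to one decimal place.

74.4 mV

E = (26.1/z) · ln([Na⁺]_out/[Na⁺]_in) with z = +1.
= (26.1/1) · ln(147/8.50) = 26.10 · ln(17.29)
= 26.10 · (2.8504) = 74.39 mV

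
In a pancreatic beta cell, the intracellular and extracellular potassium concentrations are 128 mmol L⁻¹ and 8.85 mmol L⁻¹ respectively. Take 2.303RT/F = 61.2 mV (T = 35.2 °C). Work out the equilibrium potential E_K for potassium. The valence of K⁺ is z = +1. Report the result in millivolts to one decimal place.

-71.0 mV

E = (61.2/z) · log₁₀([K⁺]_out/[K⁺]_in) with z = +1.
= (61.2/1) · log₁₀(8.85/128) = 61.20 · log₁₀(0.06914)
= 61.20 · (-1.1603) = -71.01 mV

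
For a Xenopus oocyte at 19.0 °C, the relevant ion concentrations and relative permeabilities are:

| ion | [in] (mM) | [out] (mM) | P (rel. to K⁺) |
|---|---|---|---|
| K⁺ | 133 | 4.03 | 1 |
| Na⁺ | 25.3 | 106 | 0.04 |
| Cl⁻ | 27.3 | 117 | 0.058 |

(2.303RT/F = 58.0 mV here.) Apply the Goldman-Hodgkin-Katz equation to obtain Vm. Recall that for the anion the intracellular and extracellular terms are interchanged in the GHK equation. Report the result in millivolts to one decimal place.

-67.0 mV

Vm = 58.0 · log₁₀[(Σ P·[cation]ₒ + Σ P·[anion]ᵢ) / (Σ P·[cation]ᵢ + Σ P·[anion]ₒ)]
Numerator = 1×4.03 + 0.04×106 + 0.058×27.3 = 9.853
Denominator = 1×133 + 0.04×25.3 + 0.058×117 = 140.8
Vm = 58.0 · log₁₀(0.069983) = 58.0 × (-1.1550) = -66.99 mV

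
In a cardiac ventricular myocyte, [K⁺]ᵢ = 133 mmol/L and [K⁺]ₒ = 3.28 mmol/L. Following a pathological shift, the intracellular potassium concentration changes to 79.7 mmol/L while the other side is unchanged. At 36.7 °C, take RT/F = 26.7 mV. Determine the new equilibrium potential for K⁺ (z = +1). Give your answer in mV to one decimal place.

After the shift: [K⁺]_out = 3.28, [K⁺]_in = 79.7 mmol/L.
E_new = (26.7/1)·ln(3.28/79.7) = 26.70 · (-3.1904) = -85.18 mV

-85.2 mV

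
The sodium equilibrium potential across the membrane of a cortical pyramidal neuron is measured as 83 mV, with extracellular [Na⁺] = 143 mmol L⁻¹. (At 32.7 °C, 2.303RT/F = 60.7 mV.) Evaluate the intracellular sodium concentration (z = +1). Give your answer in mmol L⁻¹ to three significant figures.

Nernst: E = (60.7/1) · log₁₀([out]/[in]), so log₁₀([out]/[in]) = 83.0 × 1 / 60.7 = 1.3674.
[out]/[in] = 10^(1.3674) = 23.3.
[in] = 143 / 23.3 = 6.137 mmol L⁻¹.

6.14 mmol L⁻¹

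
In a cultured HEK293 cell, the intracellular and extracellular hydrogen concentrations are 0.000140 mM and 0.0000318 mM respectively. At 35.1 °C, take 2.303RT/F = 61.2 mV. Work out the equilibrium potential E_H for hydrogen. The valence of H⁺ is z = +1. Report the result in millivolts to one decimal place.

E = (61.2/z) · log₁₀([H⁺]_out/[H⁺]_in) with z = +1.
= (61.2/1) · log₁₀(0.0000318/0.000140) = 61.20 · log₁₀(0.2271)
= 61.20 · (-0.6437) = -39.39 mV

-39.4 mV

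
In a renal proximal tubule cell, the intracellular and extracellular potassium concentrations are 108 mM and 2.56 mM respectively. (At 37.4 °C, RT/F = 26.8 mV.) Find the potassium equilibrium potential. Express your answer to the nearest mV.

-100 mV

E = (26.8/z) · ln([K⁺]_out/[K⁺]_in) with z = +1.
= (26.8/1) · ln(2.56/108) = 26.80 · ln(0.0237)
= 26.80 · (-3.7421) = -100.29 mV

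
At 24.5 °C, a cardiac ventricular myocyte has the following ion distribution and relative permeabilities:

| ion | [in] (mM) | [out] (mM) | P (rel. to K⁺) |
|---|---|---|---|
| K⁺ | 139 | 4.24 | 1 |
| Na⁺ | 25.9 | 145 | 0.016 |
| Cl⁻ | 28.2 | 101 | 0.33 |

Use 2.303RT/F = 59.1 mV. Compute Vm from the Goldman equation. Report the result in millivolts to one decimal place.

Vm = 59.1 · log₁₀[(Σ P·[cation]ₒ + Σ P·[anion]ᵢ) / (Σ P·[cation]ᵢ + Σ P·[anion]ₒ)]
Numerator = 1×4.24 + 0.016×145 + 0.33×28.2 = 15.87
Denominator = 1×139 + 0.016×25.9 + 0.33×101 = 172.7
Vm = 59.1 · log₁₀(0.091847) = 59.1 × (-1.0369) = -61.28 mV

-61.3 mV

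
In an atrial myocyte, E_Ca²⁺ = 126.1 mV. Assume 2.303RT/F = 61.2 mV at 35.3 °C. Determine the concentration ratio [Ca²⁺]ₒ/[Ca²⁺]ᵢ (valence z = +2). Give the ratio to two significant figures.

13000

log₁₀([out]/[in]) = E·z/(61.2) = 126.1 × 2 / 61.2 = 4.1209
[out]/[in] = 10^(4.1209) = 1.321e+04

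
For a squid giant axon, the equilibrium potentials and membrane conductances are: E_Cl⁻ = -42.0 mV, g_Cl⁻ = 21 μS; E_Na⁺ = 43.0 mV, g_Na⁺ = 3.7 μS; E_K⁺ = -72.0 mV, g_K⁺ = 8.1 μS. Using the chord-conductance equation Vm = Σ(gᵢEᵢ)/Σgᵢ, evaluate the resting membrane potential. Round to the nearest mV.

Σ gᵢEᵢ = 21·(-42.0) + 3.7·(43.0) + 8.1·(-72.0) = -1306.10
Σ gᵢ = 21 + 3.7 + 8.1 = 32.8
Vm = -1306.10 / 32.8 = -39.82 mV

-40 mV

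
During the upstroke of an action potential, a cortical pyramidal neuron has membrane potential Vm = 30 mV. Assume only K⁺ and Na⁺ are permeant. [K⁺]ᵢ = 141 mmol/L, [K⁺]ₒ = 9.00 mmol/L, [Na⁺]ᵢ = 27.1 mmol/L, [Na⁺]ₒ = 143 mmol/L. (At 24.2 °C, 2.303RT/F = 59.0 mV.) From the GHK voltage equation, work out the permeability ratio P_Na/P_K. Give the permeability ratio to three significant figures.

Let α = P_Na/P_K. GHK: Vm = 59.0·log₁₀[(Kₒ + α·Naₒ)/(Kᵢ + α·Naᵢ)].
10^(Vm/59.0) = 10^(30.0/59.0) = 3.2246
So 3.2246·(Kᵢ + α·Naᵢ) = Kₒ + α·Naₒ → α = (3.2246·141.0 − 9.0) / (143.0 − 3.2246·27.1)
α = (454.7 − 9.0) / (143.0 − 87.39) = 445.7/55.61 = 8.014

8.01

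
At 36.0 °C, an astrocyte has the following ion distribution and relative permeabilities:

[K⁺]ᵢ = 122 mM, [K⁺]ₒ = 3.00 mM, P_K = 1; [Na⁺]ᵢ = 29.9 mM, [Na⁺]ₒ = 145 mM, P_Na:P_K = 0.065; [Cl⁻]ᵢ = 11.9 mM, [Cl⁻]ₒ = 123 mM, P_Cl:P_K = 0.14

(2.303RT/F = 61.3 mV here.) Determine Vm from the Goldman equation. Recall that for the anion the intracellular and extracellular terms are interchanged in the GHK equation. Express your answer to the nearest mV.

-61 mV

Vm = 61.3 · log₁₀[(Σ P·[cation]ₒ + Σ P·[anion]ᵢ) / (Σ P·[cation]ᵢ + Σ P·[anion]ₒ)]
Numerator = 1×3.00 + 0.065×145 + 0.14×11.9 = 14.09
Denominator = 1×122 + 0.065×29.9 + 0.14×123 = 141.2
Vm = 61.3 · log₁₀(0.09982) = 61.3 × (-1.0008) = -61.35 mV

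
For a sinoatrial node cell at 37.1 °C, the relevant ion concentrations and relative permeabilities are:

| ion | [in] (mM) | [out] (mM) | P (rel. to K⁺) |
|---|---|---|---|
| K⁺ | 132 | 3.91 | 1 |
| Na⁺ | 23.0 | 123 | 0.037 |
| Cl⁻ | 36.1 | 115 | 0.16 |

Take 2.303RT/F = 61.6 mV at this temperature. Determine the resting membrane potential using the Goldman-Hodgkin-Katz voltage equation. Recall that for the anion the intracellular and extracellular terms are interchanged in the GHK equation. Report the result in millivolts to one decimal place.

-63.2 mV

Vm = 61.6 · log₁₀[(Σ P·[cation]ₒ + Σ P·[anion]ᵢ) / (Σ P·[cation]ᵢ + Σ P·[anion]ₒ)]
Numerator = 1×3.91 + 0.037×123 + 0.16×36.1 = 14.24
Denominator = 1×132 + 0.037×23.0 + 0.16×115 = 151.3
Vm = 61.6 · log₁₀(0.094128) = 61.6 × (-1.0263) = -63.22 mV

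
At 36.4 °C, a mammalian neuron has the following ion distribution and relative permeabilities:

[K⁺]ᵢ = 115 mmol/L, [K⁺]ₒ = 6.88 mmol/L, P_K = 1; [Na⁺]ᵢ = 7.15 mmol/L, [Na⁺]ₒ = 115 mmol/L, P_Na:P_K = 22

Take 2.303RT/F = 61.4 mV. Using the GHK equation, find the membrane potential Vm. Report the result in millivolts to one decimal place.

Vm = 61.4 · log₁₀[(Σ P·[cation]ₒ + Σ P·[anion]ᵢ) / (Σ P·[cation]ᵢ + Σ P·[anion]ₒ)]
Numerator = 1×6.88 + 22×115 = 2537
Denominator = 1×115 + 22×7.15 = 272.3
Vm = 61.4 · log₁₀(9.3165) = 61.4 × (0.9693) = 59.51 mV

59.5 mV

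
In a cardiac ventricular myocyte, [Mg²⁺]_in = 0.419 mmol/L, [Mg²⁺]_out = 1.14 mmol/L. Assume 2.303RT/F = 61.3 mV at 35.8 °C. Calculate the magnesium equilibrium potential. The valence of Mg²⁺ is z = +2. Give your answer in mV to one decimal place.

13.3 mV

E = (61.3/z) · log₁₀([Mg²⁺]_out/[Mg²⁺]_in) with z = +2.
= (61.3/2) · log₁₀(1.14/0.419) = 30.65 · log₁₀(2.721)
= 30.65 · (0.4347) = 13.32 mV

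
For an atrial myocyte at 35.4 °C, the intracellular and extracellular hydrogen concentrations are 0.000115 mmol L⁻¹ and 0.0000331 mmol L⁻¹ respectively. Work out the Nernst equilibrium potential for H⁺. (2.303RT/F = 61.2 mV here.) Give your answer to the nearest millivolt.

E = (61.2/z) · log₁₀([H⁺]_out/[H⁺]_in) with z = +1.
= (61.2/1) · log₁₀(0.0000331/0.000115) = 61.20 · log₁₀(0.2878)
= 61.20 · (-0.5409) = -33.10 mV

-33 mV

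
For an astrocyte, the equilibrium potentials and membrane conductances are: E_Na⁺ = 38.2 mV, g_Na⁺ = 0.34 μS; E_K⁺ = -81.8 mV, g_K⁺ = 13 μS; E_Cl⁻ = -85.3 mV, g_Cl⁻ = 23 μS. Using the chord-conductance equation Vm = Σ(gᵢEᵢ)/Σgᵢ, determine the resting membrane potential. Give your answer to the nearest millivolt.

Σ gᵢEᵢ = 0.34·(38.2) + 13·(-81.8) + 23·(-85.3) = -3012.31
Σ gᵢ = 0.34 + 13 + 23 = 36.34
Vm = -3012.31 / 36.34 = -82.89 mV

-83 mV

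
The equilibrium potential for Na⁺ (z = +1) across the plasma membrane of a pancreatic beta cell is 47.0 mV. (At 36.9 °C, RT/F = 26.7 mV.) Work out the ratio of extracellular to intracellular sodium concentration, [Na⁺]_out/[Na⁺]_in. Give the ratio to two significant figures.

5.8

ln([out]/[in]) = E·z/(26.7) = 47.0 × 1 / 26.7 = 1.7603
[out]/[in] = e^(1.7603) = 5.814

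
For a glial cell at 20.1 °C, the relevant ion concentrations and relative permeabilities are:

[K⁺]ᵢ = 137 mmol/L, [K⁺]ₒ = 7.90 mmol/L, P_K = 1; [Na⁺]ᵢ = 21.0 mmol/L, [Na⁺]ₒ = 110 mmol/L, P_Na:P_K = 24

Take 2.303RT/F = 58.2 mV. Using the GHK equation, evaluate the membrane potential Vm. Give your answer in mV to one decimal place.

35.9 mV

Vm = 58.2 · log₁₀[(Σ P·[cation]ₒ + Σ P·[anion]ᵢ) / (Σ P·[cation]ᵢ + Σ P·[anion]ₒ)]
Numerator = 1×7.90 + 24×110 = 2648
Denominator = 1×137 + 24×21.0 = 641
Vm = 58.2 · log₁₀(4.1309) = 58.2 × (0.6160) = 35.85 mV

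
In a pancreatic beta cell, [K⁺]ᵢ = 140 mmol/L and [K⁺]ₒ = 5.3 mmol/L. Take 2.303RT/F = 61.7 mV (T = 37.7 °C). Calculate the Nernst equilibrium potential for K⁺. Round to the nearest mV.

E = (61.7/z) · log₁₀([K⁺]_out/[K⁺]_in) with z = +1.
= (61.7/1) · log₁₀(5.3/140) = 61.70 · log₁₀(0.03786)
= 61.70 · (-1.4219) = -87.73 mV

-88 mV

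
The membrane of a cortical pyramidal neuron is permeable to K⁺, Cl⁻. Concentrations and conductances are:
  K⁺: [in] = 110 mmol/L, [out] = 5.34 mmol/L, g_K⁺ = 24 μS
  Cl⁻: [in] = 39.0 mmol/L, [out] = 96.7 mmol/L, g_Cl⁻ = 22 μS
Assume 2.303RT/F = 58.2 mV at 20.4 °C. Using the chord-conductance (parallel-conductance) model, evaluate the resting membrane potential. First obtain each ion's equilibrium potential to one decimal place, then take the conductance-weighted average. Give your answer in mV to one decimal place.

E_K⁺ = (58.2/1)·log₁₀(5.34/110) = -76.5 mV
E_Cl⁻ = (58.2/-1)·log₁₀(96.7/39.0) = -23.0 mV
Vm = (Σ gᵢEᵢ)/(Σ gᵢ) = (24·-76.5 + 22·-23.0) / (24 + 22)
= -2342.00 / 46 = -50.91 mV

-50.9 mV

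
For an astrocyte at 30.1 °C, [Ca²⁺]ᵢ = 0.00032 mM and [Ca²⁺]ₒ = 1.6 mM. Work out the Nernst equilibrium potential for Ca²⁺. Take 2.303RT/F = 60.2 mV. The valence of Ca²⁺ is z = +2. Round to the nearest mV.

111 mV

E = (60.2/z) · log₁₀([Ca²⁺]_out/[Ca²⁺]_in) with z = +2.
= (60.2/2) · log₁₀(1.6/0.00032) = 30.10 · log₁₀(5000)
= 30.10 · (3.6990) = 111.34 mV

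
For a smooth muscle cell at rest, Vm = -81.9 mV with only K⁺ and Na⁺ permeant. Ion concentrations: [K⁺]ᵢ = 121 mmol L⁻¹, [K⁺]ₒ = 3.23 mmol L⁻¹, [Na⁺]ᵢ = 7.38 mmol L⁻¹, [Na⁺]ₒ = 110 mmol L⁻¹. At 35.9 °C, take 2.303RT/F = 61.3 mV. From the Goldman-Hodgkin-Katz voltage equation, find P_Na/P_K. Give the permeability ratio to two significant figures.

0.021

Let α = P_Na/P_K. GHK: Vm = 61.3·log₁₀[(Kₒ + α·Naₒ)/(Kᵢ + α·Naᵢ)].
10^(Vm/61.3) = 10^(-81.9/61.3) = 0.046126
So 0.046126·(Kᵢ + α·Naᵢ) = Kₒ + α·Naₒ → α = (0.046126·121.0 − 3.23) / (110.0 − 0.046126·7.38)
α = (5.581 − 3.23) / (110.0 − 0.3404) = 2.351/109.7 = 0.02144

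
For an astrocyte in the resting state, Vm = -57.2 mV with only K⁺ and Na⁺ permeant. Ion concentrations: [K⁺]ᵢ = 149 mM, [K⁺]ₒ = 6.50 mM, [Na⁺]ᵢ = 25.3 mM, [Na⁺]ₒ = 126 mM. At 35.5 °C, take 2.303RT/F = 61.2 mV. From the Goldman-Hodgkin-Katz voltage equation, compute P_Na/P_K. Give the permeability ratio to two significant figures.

Let α = P_Na/P_K. GHK: Vm = 61.2·log₁₀[(Kₒ + α·Naₒ)/(Kᵢ + α·Naᵢ)].
10^(Vm/61.2) = 10^(-57.2/61.2) = 0.11624
So 0.11624·(Kᵢ + α·Naᵢ) = Kₒ + α·Naₒ → α = (0.11624·149.0 − 6.5) / (126.0 − 0.11624·25.3)
α = (17.32 − 6.5) / (126.0 − 2.941) = 10.82/123.1 = 0.08792

0.088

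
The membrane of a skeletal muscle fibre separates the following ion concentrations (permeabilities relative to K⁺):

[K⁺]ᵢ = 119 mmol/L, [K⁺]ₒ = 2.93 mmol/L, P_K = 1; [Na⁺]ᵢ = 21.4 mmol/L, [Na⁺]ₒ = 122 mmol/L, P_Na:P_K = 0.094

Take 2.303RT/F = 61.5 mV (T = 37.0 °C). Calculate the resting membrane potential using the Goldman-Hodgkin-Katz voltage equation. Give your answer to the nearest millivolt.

-57 mV

Vm = 61.5 · log₁₀[(Σ P·[cation]ₒ + Σ P·[anion]ᵢ) / (Σ P·[cation]ᵢ + Σ P·[anion]ₒ)]
Numerator = 1×2.93 + 0.094×122 = 14.4
Denominator = 1×119 + 0.094×21.4 = 121
Vm = 61.5 · log₁₀(0.11898) = 61.5 × (-0.9245) = -56.86 mV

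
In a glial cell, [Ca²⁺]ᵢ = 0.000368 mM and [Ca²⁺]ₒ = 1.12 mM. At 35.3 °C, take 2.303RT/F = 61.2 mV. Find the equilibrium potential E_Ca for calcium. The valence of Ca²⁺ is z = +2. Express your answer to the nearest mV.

107 mV

E = (61.2/z) · log₁₀([Ca²⁺]_out/[Ca²⁺]_in) with z = +2.
= (61.2/2) · log₁₀(1.12/0.000368) = 30.60 · log₁₀(3043)
= 30.60 · (3.4834) = 106.59 mV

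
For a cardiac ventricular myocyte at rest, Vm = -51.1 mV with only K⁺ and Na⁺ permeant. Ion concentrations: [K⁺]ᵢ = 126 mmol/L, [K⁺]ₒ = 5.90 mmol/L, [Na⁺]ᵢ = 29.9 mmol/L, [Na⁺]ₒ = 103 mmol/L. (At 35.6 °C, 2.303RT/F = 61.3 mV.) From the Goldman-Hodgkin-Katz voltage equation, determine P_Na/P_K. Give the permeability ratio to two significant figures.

Let α = P_Na/P_K. GHK: Vm = 61.3·log₁₀[(Kₒ + α·Naₒ)/(Kᵢ + α·Naᵢ)].
10^(Vm/61.3) = 10^(-51.1/61.3) = 0.14669
So 0.14669·(Kᵢ + α·Naᵢ) = Kₒ + α·Naₒ → α = (0.14669·126.0 − 5.9) / (103.0 − 0.14669·29.9)
α = (18.48 − 5.9) / (103.0 − 4.386) = 12.58/98.61 = 0.1276

0.13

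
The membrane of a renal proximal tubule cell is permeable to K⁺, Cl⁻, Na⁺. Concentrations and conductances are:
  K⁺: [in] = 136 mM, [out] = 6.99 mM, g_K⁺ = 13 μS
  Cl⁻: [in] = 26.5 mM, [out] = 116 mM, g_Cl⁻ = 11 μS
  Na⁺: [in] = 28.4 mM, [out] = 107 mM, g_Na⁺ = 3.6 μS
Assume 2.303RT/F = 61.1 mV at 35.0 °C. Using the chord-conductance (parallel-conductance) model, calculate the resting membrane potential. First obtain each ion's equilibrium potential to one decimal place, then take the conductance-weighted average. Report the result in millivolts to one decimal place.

E_K⁺ = (61.1/1)·log₁₀(6.99/136) = -78.8 mV
E_Cl⁻ = (61.1/-1)·log₁₀(116/26.5) = -39.2 mV
E_Na⁺ = (61.1/1)·log₁₀(107/28.4) = 35.2 mV
Vm = (Σ gᵢEᵢ)/(Σ gᵢ) = (13·-78.8 + 11·-39.2 + 3.6·35.2) / (13 + 11 + 3.6)
= -1328.88 / 27.6 = -48.15 mV

-48.1 mV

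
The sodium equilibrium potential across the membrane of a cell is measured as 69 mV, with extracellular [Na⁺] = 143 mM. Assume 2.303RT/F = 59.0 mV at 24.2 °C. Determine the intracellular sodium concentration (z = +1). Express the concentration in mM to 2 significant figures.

9.7 mM

Nernst: E = (59.0/1) · log₁₀([out]/[in]), so log₁₀([out]/[in]) = 69.0 × 1 / 59.0 = 1.1695.
[out]/[in] = 10^(1.1695) = 14.77.
[in] = 143 / 14.77 = 9.679 mM.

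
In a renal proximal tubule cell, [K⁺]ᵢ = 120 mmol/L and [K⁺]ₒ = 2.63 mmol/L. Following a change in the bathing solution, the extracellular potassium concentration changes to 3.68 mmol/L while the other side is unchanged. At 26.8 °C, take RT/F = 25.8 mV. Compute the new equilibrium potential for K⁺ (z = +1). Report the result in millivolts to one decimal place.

-89.9 mV

After the shift: [K⁺]_out = 3.68, [K⁺]_in = 120 mmol/L.
E_new = (25.8/1)·ln(3.68/120) = 25.80 · (-3.4846) = -89.90 mV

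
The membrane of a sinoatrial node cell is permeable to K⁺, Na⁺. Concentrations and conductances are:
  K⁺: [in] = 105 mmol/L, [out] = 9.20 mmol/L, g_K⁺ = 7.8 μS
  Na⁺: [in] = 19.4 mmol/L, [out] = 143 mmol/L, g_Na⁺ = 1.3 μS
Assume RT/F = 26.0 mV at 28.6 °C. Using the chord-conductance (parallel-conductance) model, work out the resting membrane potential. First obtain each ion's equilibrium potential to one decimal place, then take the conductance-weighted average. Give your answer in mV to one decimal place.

E_K⁺ = (26.0/1)·ln(9.20/105) = -63.3 mV
E_Na⁺ = (26.0/1)·ln(143/19.4) = 51.9 mV
Vm = (Σ gᵢEᵢ)/(Σ gᵢ) = (7.8·-63.3 + 1.3·51.9) / (7.8 + 1.3)
= -426.27 / 9.1 = -46.84 mV

-46.8 mV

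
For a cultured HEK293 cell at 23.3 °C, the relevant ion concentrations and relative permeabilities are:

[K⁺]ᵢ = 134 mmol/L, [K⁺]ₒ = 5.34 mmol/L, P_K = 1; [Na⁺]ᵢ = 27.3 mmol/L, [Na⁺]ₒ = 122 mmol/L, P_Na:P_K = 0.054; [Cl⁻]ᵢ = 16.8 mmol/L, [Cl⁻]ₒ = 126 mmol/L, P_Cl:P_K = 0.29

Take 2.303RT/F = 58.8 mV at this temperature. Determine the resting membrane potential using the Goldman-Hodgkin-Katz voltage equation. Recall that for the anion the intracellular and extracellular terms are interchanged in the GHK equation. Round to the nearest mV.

Vm = 58.8 · log₁₀[(Σ P·[cation]ₒ + Σ P·[anion]ᵢ) / (Σ P·[cation]ᵢ + Σ P·[anion]ₒ)]
Numerator = 1×5.34 + 0.054×122 + 0.29×16.8 = 16.8
Denominator = 1×134 + 0.054×27.3 + 0.29×126 = 172
Vm = 58.8 · log₁₀(0.097666) = 58.8 × (-1.0103) = -59.40 mV

-59 mV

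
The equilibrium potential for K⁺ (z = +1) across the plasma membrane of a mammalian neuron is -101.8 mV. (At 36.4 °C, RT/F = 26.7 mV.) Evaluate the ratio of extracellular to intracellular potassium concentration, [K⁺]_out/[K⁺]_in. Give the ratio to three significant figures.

0.0221

ln([out]/[in]) = E·z/(26.7) = -101.8 × 1 / 26.7 = -3.8127
[out]/[in] = e^(-3.8127) = 0.02209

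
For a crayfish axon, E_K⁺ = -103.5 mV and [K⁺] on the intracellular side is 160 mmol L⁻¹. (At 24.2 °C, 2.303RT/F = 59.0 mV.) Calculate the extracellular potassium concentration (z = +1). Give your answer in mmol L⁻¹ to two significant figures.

2.8 mmol L⁻¹

Nernst: E = (59.0/1) · log₁₀([out]/[in]), so log₁₀([out]/[in]) = -103.5 × 1 / 59.0 = -1.7542.
[out]/[in] = 10^(-1.7542) = 0.01761.
[out] = 0.01761 × 160 = 2.818 mmol L⁻¹.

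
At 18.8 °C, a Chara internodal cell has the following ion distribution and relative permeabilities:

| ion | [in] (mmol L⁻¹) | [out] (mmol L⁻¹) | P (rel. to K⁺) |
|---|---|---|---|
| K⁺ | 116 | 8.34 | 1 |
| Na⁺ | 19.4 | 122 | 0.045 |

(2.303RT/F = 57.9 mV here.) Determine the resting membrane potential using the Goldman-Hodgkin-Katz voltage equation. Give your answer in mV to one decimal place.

Vm = 57.9 · log₁₀[(Σ P·[cation]ₒ + Σ P·[anion]ᵢ) / (Σ P·[cation]ᵢ + Σ P·[anion]ₒ)]
Numerator = 1×8.34 + 0.045×122 = 13.83
Denominator = 1×116 + 0.045×19.4 = 116.9
Vm = 57.9 · log₁₀(0.11833) = 57.9 × (-0.9269) = -53.67 mV

-53.7 mV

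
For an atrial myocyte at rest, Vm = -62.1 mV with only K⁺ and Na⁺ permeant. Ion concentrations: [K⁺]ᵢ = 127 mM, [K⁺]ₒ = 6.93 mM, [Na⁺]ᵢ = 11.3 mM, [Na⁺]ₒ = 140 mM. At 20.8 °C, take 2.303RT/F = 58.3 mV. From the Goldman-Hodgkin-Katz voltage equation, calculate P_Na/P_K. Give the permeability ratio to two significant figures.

0.029

Let α = P_Na/P_K. GHK: Vm = 58.3·log₁₀[(Kₒ + α·Naₒ)/(Kᵢ + α·Naᵢ)].
10^(Vm/58.3) = 10^(-62.1/58.3) = 0.086064
So 0.086064·(Kᵢ + α·Naᵢ) = Kₒ + α·Naₒ → α = (0.086064·127.0 − 6.93) / (140.0 − 0.086064·11.3)
α = (10.93 − 6.93) / (140.0 − 0.9725) = 4/139 = 0.02877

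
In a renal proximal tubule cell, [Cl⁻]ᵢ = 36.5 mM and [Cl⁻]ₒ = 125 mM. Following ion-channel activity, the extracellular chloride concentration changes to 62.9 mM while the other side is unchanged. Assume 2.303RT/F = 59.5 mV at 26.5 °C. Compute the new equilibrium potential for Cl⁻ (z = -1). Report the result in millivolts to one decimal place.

After the shift: [Cl⁻]_out = 62.9, [Cl⁻]_in = 36.5 mM.
E_new = (59.5/-1)·log₁₀(62.9/36.5) = -59.50 · (0.2364) = -14.06 mV

-14.1 mV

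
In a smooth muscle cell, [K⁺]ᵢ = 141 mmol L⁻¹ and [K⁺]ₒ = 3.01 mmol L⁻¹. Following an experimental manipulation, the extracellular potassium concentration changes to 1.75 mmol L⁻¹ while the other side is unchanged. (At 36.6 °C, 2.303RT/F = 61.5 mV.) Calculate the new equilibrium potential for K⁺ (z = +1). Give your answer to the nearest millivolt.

After the shift: [K⁺]_out = 1.75, [K⁺]_in = 141 mmol L⁻¹.
E_new = (61.5/1)·log₁₀(1.75/141) = 61.50 · (-1.9062) = -117.23 mV

-117 mV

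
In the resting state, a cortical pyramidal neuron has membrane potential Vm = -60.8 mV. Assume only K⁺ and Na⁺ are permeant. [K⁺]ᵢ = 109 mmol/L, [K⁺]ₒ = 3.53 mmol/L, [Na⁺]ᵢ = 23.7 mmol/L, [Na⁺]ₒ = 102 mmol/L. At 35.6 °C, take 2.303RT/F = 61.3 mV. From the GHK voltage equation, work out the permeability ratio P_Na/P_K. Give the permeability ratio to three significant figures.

Let α = P_Na/P_K. GHK: Vm = 61.3·log₁₀[(Kₒ + α·Naₒ)/(Kᵢ + α·Naᵢ)].
10^(Vm/61.3) = 10^(-60.8/61.3) = 0.1019
So 0.1019·(Kᵢ + α·Naᵢ) = Kₒ + α·Naₒ → α = (0.1019·109.0 − 3.53) / (102.0 − 0.1019·23.7)
α = (11.11 − 3.53) / (102.0 − 2.415) = 7.577/99.59 = 0.07608

0.0761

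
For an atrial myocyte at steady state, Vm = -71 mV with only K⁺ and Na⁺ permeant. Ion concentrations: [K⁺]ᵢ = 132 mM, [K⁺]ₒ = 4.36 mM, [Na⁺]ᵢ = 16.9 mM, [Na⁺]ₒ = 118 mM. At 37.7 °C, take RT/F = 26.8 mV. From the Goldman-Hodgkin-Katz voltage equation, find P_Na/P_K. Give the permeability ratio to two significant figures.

Let α = P_Na/P_K. GHK: Vm = 26.8·ln[(Kₒ + α·Naₒ)/(Kᵢ + α·Naᵢ)].
e^(Vm/26.8) = e^(-71.0/26.8) = 0.070704
So 0.070704·(Kᵢ + α·Naᵢ) = Kₒ + α·Naₒ → α = (0.070704·132.0 − 4.36) / (118.0 − 0.070704·16.9)
α = (9.333 − 4.36) / (118.0 − 1.195) = 4.973/116.8 = 0.04257

0.043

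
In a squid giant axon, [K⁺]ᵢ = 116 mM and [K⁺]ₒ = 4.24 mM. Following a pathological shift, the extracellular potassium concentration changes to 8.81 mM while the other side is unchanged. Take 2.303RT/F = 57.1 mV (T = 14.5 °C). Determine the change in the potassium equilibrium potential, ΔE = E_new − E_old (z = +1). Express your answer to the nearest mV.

E_old = (57.1/1)·log₁₀(4.24/116) = -82.06 mV
E_new = (57.1/1)·log₁₀(8.81/116) = -63.92 mV
ΔE = -63.92 − (-82.06) = 18.14 mV

18 mV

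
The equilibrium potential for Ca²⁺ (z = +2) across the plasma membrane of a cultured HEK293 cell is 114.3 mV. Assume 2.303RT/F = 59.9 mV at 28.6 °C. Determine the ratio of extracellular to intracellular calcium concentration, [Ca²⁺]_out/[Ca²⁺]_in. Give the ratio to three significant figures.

6550

log₁₀([out]/[in]) = E·z/(59.9) = 114.3 × 2 / 59.9 = 3.8164
[out]/[in] = 10^(3.8164) = 6552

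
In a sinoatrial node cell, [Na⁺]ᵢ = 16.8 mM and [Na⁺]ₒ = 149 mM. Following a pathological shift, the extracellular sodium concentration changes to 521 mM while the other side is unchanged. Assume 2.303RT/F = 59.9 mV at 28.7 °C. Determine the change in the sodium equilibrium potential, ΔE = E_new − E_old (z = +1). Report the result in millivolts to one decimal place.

32.6 mV

E_old = (59.9/1)·log₁₀(149/16.8) = 56.78 mV
E_new = (59.9/1)·log₁₀(521/16.8) = 89.34 mV
ΔE = 89.34 − (56.78) = 32.56 mV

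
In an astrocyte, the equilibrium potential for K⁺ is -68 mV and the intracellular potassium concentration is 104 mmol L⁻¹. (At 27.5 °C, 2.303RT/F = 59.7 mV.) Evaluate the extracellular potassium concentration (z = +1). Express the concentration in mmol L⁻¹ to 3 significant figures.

7.55 mmol L⁻¹

Nernst: E = (59.7/1) · log₁₀([out]/[in]), so log₁₀([out]/[in]) = -68.0 × 1 / 59.7 = -1.1390.
[out]/[in] = 10^(-1.1390) = 0.07261.
[out] = 0.07261 × 104 = 7.551 mmol L⁻¹.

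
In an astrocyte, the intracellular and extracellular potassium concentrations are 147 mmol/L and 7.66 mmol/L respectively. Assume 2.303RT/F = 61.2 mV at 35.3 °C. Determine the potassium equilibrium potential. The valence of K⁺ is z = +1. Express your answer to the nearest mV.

E = (61.2/z) · log₁₀([K⁺]_out/[K⁺]_in) with z = +1.
= (61.2/1) · log₁₀(7.66/147) = 61.20 · log₁₀(0.05211)
= 61.20 · (-1.2831) = -78.53 mV

-79 mV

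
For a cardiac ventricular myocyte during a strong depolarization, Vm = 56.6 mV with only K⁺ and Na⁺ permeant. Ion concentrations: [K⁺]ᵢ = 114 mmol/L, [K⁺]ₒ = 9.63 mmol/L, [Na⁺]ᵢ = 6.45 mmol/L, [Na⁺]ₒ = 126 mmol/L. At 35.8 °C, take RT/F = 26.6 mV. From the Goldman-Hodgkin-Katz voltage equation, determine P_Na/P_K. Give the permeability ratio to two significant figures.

13

Let α = P_Na/P_K. GHK: Vm = 26.6·ln[(Kₒ + α·Naₒ)/(Kᵢ + α·Naᵢ)].
e^(Vm/26.6) = e^(56.6/26.6) = 8.3965
So 8.3965·(Kᵢ + α·Naᵢ) = Kₒ + α·Naₒ → α = (8.3965·114.0 − 9.63) / (126.0 − 8.3965·6.45)
α = (957.2 − 9.63) / (126.0 − 54.16) = 947.6/71.84 = 13.19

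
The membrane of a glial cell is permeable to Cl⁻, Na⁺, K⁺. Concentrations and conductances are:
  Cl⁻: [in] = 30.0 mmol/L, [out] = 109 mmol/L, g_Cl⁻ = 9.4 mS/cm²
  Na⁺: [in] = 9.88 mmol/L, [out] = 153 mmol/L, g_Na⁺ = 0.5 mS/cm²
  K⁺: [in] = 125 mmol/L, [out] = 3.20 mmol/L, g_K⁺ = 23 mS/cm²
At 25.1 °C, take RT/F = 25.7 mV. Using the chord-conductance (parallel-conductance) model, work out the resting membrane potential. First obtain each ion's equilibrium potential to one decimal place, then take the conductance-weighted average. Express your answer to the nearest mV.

E_Cl⁻ = (25.7/-1)·ln(109/30.0) = -33.2 mV
E_Na⁺ = (25.7/1)·ln(153/9.88) = 70.4 mV
E_K⁺ = (25.7/1)·ln(3.20/125) = -94.2 mV
Vm = (Σ gᵢEᵢ)/(Σ gᵢ) = (9.4·-33.2 + 0.5·70.4 + 23·-94.2) / (9.4 + 0.5 + 23)
= -2443.48 / 32.9 = -74.27 mV

-74 mV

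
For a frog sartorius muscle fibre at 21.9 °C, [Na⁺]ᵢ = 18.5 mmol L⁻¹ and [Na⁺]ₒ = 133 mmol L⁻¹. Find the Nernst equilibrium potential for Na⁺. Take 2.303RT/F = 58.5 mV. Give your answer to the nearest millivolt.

50 mV

E = (58.5/z) · log₁₀([Na⁺]_out/[Na⁺]_in) with z = +1.
= (58.5/1) · log₁₀(133/18.5) = 58.50 · log₁₀(7.189)
= 58.50 · (0.8567) = 50.12 mV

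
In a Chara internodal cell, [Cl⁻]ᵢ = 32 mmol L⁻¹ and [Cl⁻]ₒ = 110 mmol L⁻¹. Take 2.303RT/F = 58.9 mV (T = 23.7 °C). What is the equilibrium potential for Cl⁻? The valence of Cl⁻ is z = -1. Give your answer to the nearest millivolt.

-32 mV

E = (58.9/z) · log₁₀([Cl⁻]_out/[Cl⁻]_in) with z = -1.
For an anion, dividing by z = -1 reverses the sign.
= (58.9/-1) · log₁₀(110/32) = -58.90 · log₁₀(3.438)
= -58.90 · (0.5362) = -31.58 mV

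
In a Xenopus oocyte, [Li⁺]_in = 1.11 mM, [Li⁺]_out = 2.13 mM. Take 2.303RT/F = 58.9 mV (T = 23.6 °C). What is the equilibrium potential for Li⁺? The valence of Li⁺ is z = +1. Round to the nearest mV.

17 mV

E = (58.9/z) · log₁₀([Li⁺]_out/[Li⁺]_in) with z = +1.
= (58.9/1) · log₁₀(2.13/1.11) = 58.90 · log₁₀(1.919)
= 58.90 · (0.2831) = 16.67 mV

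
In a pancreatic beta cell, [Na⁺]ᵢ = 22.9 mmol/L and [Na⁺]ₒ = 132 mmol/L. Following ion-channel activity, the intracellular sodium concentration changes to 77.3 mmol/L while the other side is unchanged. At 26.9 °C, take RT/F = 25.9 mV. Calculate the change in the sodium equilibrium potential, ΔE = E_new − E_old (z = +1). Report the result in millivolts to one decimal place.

E_old = (25.9/1)·ln(132/22.9) = 45.37 mV
E_new = (25.9/1)·ln(132/77.3) = 13.86 mV
ΔE = 13.86 − (45.37) = -31.51 mV

-31.5 mV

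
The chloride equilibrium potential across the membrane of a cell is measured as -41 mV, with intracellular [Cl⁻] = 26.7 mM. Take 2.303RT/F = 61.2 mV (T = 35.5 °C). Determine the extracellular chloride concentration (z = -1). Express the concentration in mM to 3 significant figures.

125 mM

Nernst: E = (61.2/-1) · log₁₀([out]/[in]), so log₁₀([out]/[in]) = -41.0 × -1 / 61.2 = 0.6699.
[out]/[in] = 10^(0.6699) = 4.677.
[out] = 4.677 × 26.7 = 124.9 mM.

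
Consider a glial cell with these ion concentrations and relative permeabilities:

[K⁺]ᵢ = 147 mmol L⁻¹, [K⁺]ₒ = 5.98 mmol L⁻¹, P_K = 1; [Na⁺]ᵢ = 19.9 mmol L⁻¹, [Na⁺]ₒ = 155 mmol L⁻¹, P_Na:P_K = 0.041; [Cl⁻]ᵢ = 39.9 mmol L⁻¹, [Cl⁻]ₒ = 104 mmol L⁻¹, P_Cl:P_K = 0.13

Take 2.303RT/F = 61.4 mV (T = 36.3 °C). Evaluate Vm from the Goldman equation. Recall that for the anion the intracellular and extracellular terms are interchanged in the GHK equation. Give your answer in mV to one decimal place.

Vm = 61.4 · log₁₀[(Σ P·[cation]ₒ + Σ P·[anion]ᵢ) / (Σ P·[cation]ᵢ + Σ P·[anion]ₒ)]
Numerator = 1×5.98 + 0.041×155 + 0.13×39.9 = 17.52
Denominator = 1×147 + 0.041×19.9 + 0.13×104 = 161.3
Vm = 61.4 · log₁₀(0.10861) = 61.4 × (-0.9641) = -59.20 mV

-59.2 mV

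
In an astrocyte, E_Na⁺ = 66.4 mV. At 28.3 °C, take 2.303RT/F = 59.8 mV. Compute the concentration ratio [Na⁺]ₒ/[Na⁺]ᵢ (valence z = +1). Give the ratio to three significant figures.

log₁₀([out]/[in]) = E·z/(59.8) = 66.4 × 1 / 59.8 = 1.1104
[out]/[in] = 10^(1.1104) = 12.89

12.9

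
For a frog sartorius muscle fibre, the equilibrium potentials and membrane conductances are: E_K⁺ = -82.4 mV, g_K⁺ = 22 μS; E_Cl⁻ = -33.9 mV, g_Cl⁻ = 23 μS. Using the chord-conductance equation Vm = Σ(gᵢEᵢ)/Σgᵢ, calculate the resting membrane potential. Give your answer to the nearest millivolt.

Σ gᵢEᵢ = 22·(-82.4) + 23·(-33.9) = -2592.50
Σ gᵢ = 22 + 23 = 45
Vm = -2592.50 / 45 = -57.61 mV

-58 mV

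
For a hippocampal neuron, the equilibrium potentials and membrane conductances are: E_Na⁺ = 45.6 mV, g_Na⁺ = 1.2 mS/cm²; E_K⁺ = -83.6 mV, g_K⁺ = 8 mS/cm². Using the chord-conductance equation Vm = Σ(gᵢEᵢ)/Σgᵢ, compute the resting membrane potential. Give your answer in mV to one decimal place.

Σ gᵢEᵢ = 1.2·(45.6) + 8·(-83.6) = -614.08
Σ gᵢ = 1.2 + 8 = 9.2
Vm = -614.08 / 9.2 = -66.75 mV

-66.7 mV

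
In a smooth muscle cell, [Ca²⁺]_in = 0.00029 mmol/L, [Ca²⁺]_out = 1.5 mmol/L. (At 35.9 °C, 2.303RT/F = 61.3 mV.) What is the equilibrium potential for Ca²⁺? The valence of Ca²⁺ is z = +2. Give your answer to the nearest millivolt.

E = (61.3/z) · log₁₀([Ca²⁺]_out/[Ca²⁺]_in) with z = +2.
= (61.3/2) · log₁₀(1.5/0.00029) = 30.65 · log₁₀(5172)
= 30.65 · (3.7137) = 113.82 mV

114 mV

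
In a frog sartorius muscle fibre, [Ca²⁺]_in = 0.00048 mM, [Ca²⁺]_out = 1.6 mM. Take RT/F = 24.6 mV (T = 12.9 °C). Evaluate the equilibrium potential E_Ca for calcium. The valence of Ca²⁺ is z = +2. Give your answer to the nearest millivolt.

100 mV

E = (24.6/z) · ln([Ca²⁺]_out/[Ca²⁺]_in) with z = +2.
= (24.6/2) · ln(1.6/0.00048) = 12.30 · ln(3333)
= 12.30 · (8.1117) = 99.77 mV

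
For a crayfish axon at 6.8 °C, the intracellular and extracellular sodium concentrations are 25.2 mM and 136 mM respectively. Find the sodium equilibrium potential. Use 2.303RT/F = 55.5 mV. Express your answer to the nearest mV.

41 mV

E = (55.5/z) · log₁₀([Na⁺]_out/[Na⁺]_in) with z = +1.
= (55.5/1) · log₁₀(136/25.2) = 55.50 · log₁₀(5.397)
= 55.50 · (0.7321) = 40.63 mV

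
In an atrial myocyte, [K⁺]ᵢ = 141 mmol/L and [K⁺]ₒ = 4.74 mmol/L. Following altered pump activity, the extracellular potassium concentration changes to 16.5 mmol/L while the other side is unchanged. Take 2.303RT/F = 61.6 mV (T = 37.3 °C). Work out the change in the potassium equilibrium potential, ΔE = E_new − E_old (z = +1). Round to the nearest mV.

E_old = (61.6/1)·log₁₀(4.74/141) = -90.76 mV
E_new = (61.6/1)·log₁₀(16.5/141) = -57.39 mV
ΔE = -57.39 − (-90.76) = 33.37 mV

33 mV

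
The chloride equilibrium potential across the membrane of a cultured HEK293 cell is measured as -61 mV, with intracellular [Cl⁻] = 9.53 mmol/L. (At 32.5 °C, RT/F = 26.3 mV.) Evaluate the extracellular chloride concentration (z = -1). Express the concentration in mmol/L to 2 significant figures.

97 mmol/L

Nernst: E = (26.3/-1) · ln([out]/[in]), so ln([out]/[in]) = -61.0 × -1 / 26.3 = 2.3194.
[out]/[in] = e^(2.3194) = 10.17.
[out] = 10.17 × 9.53 = 96.92 mmol/L.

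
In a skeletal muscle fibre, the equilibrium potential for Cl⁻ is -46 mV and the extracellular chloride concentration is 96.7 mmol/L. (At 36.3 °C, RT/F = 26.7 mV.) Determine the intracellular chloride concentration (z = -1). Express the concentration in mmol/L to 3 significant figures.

17.3 mmol/L

Nernst: E = (26.7/-1) · ln([out]/[in]), so ln([out]/[in]) = -46.0 × -1 / 26.7 = 1.7228.
[out]/[in] = e^(1.7228) = 5.6.
[in] = 96.7 / 5.6 = 17.27 mmol/L.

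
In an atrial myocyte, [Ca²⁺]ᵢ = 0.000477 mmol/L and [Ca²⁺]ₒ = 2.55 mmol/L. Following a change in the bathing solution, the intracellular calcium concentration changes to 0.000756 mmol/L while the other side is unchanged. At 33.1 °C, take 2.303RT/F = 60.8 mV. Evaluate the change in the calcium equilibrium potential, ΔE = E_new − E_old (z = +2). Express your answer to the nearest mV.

E_old = (60.8/2)·log₁₀(2.55/0.000477) = 113.33 mV
E_new = (60.8/2)·log₁₀(2.55/0.000756) = 107.25 mV
ΔE = 107.25 − (113.33) = -6.08 mV

-6 mV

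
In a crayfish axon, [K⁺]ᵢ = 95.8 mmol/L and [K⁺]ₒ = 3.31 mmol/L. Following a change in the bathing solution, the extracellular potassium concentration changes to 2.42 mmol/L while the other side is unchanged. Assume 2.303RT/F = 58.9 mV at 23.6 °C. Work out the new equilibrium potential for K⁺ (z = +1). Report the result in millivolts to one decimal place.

After the shift: [K⁺]_out = 2.42, [K⁺]_in = 95.8 mmol/L.
E_new = (58.9/1)·log₁₀(2.42/95.8) = 58.90 · (-1.5976) = -94.10 mV

-94.1 mV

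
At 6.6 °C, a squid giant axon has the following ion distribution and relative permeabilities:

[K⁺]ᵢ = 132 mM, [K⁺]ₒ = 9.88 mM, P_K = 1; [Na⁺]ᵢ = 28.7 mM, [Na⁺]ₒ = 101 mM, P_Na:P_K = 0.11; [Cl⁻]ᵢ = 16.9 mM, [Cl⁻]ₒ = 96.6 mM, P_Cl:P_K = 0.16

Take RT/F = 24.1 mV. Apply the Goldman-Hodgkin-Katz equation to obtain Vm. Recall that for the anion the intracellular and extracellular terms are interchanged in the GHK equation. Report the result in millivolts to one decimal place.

-44.6 mV

Vm = 24.1 · ln[(Σ P·[cation]ₒ + Σ P·[anion]ᵢ) / (Σ P·[cation]ᵢ + Σ P·[anion]ₒ)]
Numerator = 1×9.88 + 0.11×101 + 0.16×16.9 = 23.69
Denominator = 1×132 + 0.11×28.7 + 0.16×96.6 = 150.6
Vm = 24.1 · ln(0.15732) = 24.1 × (-1.8495) = -44.57 mV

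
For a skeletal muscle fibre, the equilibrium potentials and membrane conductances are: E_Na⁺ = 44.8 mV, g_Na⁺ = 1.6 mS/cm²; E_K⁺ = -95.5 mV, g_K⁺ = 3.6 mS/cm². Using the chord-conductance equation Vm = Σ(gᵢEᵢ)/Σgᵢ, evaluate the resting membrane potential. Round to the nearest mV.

-52 mV

Σ gᵢEᵢ = 1.6·(44.8) + 3.6·(-95.5) = -272.12
Σ gᵢ = 1.6 + 3.6 = 5.2
Vm = -272.12 / 5.2 = -52.33 mV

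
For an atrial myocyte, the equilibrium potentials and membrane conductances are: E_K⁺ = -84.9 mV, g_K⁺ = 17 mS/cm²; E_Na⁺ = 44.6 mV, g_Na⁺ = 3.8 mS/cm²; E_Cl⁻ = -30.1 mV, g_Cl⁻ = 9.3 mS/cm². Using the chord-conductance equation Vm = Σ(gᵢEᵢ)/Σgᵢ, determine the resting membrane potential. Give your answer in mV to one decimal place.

-51.6 mV

Σ gᵢEᵢ = 17·(-84.9) + 3.8·(44.6) + 9.3·(-30.1) = -1553.75
Σ gᵢ = 17 + 3.8 + 9.3 = 30.1
Vm = -1553.75 / 30.1 = -51.62 mV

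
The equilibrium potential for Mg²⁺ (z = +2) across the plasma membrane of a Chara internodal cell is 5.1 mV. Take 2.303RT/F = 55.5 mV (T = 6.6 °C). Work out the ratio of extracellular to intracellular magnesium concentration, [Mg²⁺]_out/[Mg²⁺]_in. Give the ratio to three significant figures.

1.53

log₁₀([out]/[in]) = E·z/(55.5) = 5.1 × 2 / 55.5 = 0.1838
[out]/[in] = 10^(0.1838) = 1.527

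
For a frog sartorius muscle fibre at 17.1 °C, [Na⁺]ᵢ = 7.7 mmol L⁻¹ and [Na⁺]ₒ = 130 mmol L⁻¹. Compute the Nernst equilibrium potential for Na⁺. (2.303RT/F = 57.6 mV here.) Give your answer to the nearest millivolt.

E = (57.6/z) · log₁₀([Na⁺]_out/[Na⁺]_in) with z = +1.
= (57.6/1) · log₁₀(130/7.7) = 57.60 · log₁₀(16.88)
= 57.60 · (1.2275) = 70.70 mV

71 mV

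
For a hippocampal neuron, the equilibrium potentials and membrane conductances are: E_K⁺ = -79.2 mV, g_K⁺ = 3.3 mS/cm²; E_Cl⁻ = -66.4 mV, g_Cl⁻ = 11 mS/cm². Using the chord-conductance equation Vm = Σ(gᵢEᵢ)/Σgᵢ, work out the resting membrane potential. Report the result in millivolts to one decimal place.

Σ gᵢEᵢ = 3.3·(-79.2) + 11·(-66.4) = -991.76
Σ gᵢ = 3.3 + 11 = 14.3
Vm = -991.76 / 14.3 = -69.35 mV

-69.4 mV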